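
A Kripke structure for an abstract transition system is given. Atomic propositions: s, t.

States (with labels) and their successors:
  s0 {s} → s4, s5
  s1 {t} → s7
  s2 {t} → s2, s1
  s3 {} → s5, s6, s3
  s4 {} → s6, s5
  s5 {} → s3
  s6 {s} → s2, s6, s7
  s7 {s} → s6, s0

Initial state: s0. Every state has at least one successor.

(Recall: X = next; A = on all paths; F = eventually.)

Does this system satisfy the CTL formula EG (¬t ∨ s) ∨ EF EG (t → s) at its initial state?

States satisfying ¬t ∨ s: {s0, s3, s4, s5, s6, s7}.
States satisfying EG (¬t ∨ s): {s0, s3, s4, s5, s6, s7}.
States satisfying EG (t → s): {s0, s3, s4, s5, s6, s7}.
States satisfying EF EG (t → s): {s0, s1, s2, s3, s4, s5, s6, s7}.
States satisfying EG (¬t ∨ s) ∨ EF EG (t → s): {s0, s1, s2, s3, s4, s5, s6, s7}.
s0 ∈ Sat(EG (¬t ∨ s) ∨ EF EG (t → s)).

Holds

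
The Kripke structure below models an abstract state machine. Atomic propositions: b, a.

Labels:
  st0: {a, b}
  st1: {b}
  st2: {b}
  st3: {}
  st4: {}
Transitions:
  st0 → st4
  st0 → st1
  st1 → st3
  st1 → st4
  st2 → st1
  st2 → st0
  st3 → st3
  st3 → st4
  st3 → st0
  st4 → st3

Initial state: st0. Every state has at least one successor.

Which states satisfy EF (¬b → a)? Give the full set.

States satisfying ¬b → a: {st0, st1, st2}.
States satisfying EF (¬b → a): {st0, st1, st2, st3, st4}.

{st0, st1, st2, st3, st4}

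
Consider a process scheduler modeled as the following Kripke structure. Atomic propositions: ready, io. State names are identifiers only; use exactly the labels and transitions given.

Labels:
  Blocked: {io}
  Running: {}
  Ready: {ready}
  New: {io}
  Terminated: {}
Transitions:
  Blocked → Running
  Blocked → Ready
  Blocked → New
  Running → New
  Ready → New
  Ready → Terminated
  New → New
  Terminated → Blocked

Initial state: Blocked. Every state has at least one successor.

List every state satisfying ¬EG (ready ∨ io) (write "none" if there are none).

States satisfying ready ∨ io: {Blocked, Ready, New}.
States satisfying EG (ready ∨ io): {Blocked, Ready, New}.
States satisfying ¬EG (ready ∨ io): {Running, Terminated}.

{Running, Terminated}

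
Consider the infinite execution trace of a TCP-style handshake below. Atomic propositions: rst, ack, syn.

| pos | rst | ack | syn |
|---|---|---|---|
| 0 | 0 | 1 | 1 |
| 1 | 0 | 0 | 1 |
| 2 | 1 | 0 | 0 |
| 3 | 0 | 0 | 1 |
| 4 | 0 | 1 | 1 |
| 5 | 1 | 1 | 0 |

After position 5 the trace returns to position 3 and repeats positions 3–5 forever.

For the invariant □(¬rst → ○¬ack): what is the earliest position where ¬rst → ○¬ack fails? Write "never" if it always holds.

3

Check ¬rst → ○¬ack at each position in order: 0 ✓, 1 ✓, 2 ✓.
At position 3 the labels are {syn} and the next position 4 has {ack, syn}, so ¬rst → ○¬ack is false there. This is the first violation.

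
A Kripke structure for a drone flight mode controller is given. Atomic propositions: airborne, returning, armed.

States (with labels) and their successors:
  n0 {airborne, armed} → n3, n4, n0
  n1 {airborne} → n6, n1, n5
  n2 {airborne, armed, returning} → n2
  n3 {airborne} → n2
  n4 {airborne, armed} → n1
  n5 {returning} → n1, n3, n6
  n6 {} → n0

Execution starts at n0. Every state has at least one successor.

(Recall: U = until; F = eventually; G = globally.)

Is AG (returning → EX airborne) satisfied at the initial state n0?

States satisfying returning → EX airborne: {n0, n1, n2, n3, n4, n5, n6}.
States satisfying AG (returning → EX airborne): {n0, n1, n2, n3, n4, n5, n6}.
Every state reachable from n0 satisfies returning → EX airborne.
n0 ∈ Sat(AG (returning → EX airborne)).

Satisfied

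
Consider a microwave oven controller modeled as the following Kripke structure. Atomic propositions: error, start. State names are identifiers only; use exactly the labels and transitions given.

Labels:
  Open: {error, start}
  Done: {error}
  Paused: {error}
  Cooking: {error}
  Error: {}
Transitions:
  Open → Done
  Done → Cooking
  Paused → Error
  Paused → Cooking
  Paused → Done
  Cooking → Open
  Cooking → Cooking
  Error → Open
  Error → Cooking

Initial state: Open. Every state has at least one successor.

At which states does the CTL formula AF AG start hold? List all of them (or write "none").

none

States satisfying AG start: ∅.
States satisfying AF AG start: ∅.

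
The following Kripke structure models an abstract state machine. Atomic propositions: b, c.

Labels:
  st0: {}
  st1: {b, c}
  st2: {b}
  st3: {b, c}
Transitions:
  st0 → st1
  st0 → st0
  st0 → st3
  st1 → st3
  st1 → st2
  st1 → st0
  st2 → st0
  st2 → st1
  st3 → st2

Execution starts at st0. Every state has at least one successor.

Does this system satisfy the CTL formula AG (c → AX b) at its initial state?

Does not hold

States satisfying c → AX b: {st0, st2, st3}.
States satisfying AG (c → AX b): ∅.
st1 is reachable from st0 and violates c → AX b, so AG fails at st0.
st0 ∉ Sat(AG (c → AX b)).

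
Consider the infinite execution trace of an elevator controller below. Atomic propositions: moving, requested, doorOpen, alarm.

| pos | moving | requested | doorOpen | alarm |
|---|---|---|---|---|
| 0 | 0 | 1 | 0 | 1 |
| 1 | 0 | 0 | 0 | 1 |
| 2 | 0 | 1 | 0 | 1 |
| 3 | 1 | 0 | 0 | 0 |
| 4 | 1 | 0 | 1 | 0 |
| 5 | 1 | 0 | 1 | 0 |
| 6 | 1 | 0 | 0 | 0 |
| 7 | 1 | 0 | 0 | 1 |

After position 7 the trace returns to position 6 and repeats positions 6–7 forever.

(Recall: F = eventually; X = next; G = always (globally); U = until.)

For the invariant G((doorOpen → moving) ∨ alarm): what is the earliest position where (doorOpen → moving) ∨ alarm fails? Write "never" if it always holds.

never

(doorOpen → moving) ∨ alarm holds at every position 0..7, and those are all the positions the trace ever visits, so the invariant G((doorOpen → moving) ∨ alarm) is never violated.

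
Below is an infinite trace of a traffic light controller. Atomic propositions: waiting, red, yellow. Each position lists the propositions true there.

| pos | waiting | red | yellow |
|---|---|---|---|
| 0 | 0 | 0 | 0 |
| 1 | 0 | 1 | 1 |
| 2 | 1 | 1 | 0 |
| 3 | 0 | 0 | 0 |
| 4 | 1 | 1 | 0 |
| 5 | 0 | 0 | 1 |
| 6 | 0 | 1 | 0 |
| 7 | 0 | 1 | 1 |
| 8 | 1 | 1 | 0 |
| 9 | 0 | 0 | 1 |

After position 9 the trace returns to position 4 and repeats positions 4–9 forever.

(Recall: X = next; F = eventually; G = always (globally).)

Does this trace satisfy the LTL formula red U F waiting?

Walking from position 0: F waiting first holds at position 0, and red holds at every earlier position along the way, so red U F waiting holds.

Holds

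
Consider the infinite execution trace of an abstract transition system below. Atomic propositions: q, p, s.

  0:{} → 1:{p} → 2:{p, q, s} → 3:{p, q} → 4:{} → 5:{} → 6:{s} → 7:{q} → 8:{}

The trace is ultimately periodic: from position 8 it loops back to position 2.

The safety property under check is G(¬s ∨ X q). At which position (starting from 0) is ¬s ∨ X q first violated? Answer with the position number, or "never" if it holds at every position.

¬s ∨ X q holds at every position 0..8, and those are all the positions the trace ever visits, so the invariant G(¬s ∨ X q) is never violated.

never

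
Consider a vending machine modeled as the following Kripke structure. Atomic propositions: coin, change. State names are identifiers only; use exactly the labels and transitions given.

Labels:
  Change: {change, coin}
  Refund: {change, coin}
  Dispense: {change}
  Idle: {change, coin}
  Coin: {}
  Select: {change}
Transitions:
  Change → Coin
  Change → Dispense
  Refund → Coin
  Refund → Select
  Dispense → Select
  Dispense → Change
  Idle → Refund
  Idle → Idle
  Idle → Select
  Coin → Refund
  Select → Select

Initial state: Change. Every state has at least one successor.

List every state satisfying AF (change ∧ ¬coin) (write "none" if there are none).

States satisfying change ∧ ¬coin: {Dispense, Select}.
States satisfying AF (change ∧ ¬coin): {Dispense, Select}.

{Dispense, Select}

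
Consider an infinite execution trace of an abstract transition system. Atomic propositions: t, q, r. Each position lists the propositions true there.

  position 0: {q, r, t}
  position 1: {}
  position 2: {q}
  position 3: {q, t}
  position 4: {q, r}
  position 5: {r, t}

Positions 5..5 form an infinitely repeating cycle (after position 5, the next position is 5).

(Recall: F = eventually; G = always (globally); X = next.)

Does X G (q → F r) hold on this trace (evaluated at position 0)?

The position after 0 is 1; G (q → F r) is true there.

Yes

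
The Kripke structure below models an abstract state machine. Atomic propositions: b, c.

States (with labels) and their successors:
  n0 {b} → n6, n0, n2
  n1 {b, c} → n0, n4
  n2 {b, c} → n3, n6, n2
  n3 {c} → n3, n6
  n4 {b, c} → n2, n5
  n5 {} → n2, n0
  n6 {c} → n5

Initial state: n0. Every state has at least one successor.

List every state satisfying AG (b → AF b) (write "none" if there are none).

States satisfying b → AF b: {n0, n1, n2, n3, n4, n5, n6}.
States satisfying AG (b → AF b): {n0, n1, n2, n3, n4, n5, n6}.

{n0, n1, n2, n3, n4, n5, n6}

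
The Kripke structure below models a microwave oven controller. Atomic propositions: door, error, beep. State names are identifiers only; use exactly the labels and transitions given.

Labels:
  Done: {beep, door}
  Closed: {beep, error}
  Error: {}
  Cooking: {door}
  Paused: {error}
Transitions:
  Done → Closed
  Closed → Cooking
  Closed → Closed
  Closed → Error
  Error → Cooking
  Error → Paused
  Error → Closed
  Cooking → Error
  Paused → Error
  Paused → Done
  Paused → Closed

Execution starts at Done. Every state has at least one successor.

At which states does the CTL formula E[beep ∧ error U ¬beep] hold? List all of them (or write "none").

States satisfying beep ∧ error: {Closed}.
States satisfying ¬beep: {Error, Cooking, Paused}.
States satisfying E[beep ∧ error U ¬beep]: {Closed, Error, Cooking, Paused}.

{Closed, Error, Cooking, Paused}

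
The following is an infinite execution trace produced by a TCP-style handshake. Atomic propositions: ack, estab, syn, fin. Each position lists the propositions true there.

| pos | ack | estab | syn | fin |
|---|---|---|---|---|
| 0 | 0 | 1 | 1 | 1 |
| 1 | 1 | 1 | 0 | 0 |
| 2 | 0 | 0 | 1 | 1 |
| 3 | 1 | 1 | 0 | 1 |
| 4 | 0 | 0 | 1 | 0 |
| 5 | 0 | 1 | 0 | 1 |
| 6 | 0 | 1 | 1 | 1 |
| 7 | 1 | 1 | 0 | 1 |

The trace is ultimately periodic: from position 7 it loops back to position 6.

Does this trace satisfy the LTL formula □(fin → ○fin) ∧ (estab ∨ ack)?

fin → ○fin must hold at every position from 0 onward. It fails at position 0, so □(fin → ○fin) is false.
Positions where fin holds: 0, 2, 3, 5, 6, 7.
Check ○fin at each: 0→fails, 2→ok, 3→fails, 5→ok, 6→ok, 7→ok.
At position 0: □(fin → ○fin) is false; estab ∨ ack is true; so □(fin → ○fin) ∧ (estab ∨ ack) is false.

No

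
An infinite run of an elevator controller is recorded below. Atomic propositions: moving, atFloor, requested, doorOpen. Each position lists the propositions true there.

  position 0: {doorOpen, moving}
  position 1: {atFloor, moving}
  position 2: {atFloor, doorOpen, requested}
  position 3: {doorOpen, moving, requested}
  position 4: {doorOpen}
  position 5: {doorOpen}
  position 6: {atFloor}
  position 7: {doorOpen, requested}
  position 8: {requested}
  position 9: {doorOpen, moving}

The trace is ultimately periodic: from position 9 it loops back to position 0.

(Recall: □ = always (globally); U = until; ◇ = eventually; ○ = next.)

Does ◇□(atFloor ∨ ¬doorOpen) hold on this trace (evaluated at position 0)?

No

□(atFloor ∨ ¬doorOpen) is false at every position 0..9, so it never becomes true and ◇□(atFloor ∨ ¬doorOpen) fails.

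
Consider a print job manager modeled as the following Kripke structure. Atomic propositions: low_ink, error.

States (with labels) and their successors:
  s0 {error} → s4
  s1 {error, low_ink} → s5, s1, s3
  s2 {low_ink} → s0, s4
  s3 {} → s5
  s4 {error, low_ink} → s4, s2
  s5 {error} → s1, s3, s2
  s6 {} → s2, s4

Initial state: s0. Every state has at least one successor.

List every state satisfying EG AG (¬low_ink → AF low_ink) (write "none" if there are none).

{s0, s2, s4, s6}

States satisfying AG (¬low_ink → AF low_ink): {s0, s2, s4, s6}.
States satisfying EG AG (¬low_ink → AF low_ink): {s0, s2, s4, s6}.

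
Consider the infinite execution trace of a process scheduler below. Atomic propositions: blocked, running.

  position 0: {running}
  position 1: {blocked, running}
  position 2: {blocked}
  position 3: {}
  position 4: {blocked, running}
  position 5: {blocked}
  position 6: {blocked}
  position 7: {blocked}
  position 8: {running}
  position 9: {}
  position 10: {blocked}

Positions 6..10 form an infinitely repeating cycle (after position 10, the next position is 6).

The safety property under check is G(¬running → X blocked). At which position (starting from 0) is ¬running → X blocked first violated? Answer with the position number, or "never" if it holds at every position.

Check ¬running → X blocked at each position in order: 0 ✓, 1 ✓.
At position 2 the labels are {blocked} and the next position 3 has {}, so ¬running → X blocked is false there. This is the first violation.

2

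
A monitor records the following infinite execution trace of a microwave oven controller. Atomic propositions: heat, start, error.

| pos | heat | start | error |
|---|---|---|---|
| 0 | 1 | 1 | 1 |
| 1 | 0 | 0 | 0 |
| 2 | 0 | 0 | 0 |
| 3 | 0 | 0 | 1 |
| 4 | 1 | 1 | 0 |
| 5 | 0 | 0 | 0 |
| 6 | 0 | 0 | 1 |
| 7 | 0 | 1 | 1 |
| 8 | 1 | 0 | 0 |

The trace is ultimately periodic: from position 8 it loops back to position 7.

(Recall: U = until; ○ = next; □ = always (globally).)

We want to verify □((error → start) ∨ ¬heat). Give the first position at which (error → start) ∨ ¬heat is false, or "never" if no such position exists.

(error → start) ∨ ¬heat holds at every position 0..8, and those are all the positions the trace ever visits, so the invariant □((error → start) ∨ ¬heat) is never violated.

never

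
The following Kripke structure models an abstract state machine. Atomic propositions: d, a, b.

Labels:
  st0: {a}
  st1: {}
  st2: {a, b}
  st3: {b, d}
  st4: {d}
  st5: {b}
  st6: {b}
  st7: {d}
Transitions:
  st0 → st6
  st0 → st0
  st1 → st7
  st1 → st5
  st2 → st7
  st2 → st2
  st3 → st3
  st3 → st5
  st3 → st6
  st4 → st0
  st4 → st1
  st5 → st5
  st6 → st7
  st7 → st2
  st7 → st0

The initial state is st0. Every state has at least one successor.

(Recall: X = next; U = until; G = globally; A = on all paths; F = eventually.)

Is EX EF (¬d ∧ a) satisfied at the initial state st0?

Satisfied

States satisfying EF (¬d ∧ a): {st0, st1, st2, st3, st4, st6, st7}.
States satisfying EX EF (¬d ∧ a): {st0, st1, st2, st3, st4, st6, st7}.
st0 ∈ Sat(EX EF (¬d ∧ a)).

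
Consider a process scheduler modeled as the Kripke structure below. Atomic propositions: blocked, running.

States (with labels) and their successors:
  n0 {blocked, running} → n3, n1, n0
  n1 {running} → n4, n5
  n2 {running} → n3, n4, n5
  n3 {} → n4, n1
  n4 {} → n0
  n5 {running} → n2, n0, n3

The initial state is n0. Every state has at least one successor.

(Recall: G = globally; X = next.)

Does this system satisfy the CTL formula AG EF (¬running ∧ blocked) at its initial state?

States satisfying EF (¬running ∧ blocked): ∅.
States satisfying AG EF (¬running ∧ blocked): ∅.
n0 is reachable from n0 and violates EF (¬running ∧ blocked), so AG fails at n0.
n0 ∉ Sat(AG EF (¬running ∧ blocked)).

No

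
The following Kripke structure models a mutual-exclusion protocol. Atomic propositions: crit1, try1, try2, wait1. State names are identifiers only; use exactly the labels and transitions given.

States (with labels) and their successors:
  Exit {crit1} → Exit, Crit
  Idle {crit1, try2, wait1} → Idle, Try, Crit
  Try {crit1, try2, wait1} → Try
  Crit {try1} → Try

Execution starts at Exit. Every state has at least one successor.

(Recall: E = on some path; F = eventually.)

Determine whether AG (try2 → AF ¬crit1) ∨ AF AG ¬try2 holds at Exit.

No

States satisfying try2 → AF ¬crit1: {Exit, Crit}.
States satisfying AG (try2 → AF ¬crit1): ∅.
States satisfying AG ¬try2: ∅.
States satisfying AF AG ¬try2: ∅.
States satisfying AG (try2 → AF ¬crit1) ∨ AF AG ¬try2: ∅.
Exit ∉ Sat(AG (try2 → AF ¬crit1) ∨ AF AG ¬try2).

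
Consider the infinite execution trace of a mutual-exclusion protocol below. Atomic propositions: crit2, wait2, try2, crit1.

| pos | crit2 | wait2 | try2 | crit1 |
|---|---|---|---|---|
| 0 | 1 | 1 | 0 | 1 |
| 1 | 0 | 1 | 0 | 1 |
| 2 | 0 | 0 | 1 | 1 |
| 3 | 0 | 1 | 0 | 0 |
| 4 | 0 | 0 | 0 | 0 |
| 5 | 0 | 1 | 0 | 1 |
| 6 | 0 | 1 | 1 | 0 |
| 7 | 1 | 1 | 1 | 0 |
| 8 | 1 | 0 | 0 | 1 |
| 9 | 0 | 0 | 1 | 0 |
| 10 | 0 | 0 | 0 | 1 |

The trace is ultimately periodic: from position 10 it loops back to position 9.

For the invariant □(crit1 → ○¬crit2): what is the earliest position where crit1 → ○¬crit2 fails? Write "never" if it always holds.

crit1 → ○¬crit2 holds at every position 0..10, and those are all the positions the trace ever visits, so the invariant □(crit1 → ○¬crit2) is never violated.

never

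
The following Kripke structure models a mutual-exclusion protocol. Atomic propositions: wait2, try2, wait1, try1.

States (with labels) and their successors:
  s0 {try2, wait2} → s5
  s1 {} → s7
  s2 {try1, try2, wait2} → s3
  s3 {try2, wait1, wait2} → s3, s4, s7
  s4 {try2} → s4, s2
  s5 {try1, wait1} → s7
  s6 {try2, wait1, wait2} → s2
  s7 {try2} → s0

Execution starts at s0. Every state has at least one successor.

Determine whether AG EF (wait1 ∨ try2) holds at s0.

States satisfying EF (wait1 ∨ try2): {s0, s1, s2, s3, s4, s5, s6, s7}.
States satisfying AG EF (wait1 ∨ try2): {s0, s1, s2, s3, s4, s5, s6, s7}.
Every state reachable from s0 satisfies EF (wait1 ∨ try2).
s0 ∈ Sat(AG EF (wait1 ∨ try2)).

Satisfied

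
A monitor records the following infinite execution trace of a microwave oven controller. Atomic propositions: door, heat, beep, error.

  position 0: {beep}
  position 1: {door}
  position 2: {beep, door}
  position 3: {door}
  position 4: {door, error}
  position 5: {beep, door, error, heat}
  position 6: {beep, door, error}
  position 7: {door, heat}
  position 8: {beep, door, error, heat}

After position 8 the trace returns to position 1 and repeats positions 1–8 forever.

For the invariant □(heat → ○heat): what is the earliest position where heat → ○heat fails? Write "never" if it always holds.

Check heat → ○heat at each position in order: 0 ✓, 1 ✓, 2 ✓, 3 ✓, 4 ✓.
At position 5 the labels are {beep, door, error, heat} and the next position 6 has {beep, door, error}, so heat → ○heat is false there. This is the first violation.

5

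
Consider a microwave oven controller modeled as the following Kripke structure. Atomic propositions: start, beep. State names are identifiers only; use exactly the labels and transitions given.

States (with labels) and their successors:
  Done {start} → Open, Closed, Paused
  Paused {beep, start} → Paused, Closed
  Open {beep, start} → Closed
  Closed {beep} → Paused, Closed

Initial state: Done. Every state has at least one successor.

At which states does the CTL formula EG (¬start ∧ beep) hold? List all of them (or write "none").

States satisfying ¬start ∧ beep: {Closed}.
States satisfying EG (¬start ∧ beep): {Closed}.

{Closed}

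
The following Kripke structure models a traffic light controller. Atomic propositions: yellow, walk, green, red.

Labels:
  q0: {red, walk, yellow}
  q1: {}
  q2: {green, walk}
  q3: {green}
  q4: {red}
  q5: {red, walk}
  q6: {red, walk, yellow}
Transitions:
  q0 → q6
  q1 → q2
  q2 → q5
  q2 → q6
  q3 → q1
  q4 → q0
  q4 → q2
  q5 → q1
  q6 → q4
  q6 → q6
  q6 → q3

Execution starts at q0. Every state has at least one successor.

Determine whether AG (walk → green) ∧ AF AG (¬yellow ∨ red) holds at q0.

Does not hold

States satisfying walk → green: {q1, q2, q3, q4}.
States satisfying AG (walk → green): ∅.
States satisfying AG (¬yellow ∨ red): {q0, q1, q2, q3, q4, q5, q6}.
States satisfying AF AG (¬yellow ∨ red): {q0, q1, q2, q3, q4, q5, q6}.
States satisfying AG (walk → green) ∧ AF AG (¬yellow ∨ red): ∅.
q0 ∉ Sat(AG (walk → green) ∧ AF AG (¬yellow ∨ red)).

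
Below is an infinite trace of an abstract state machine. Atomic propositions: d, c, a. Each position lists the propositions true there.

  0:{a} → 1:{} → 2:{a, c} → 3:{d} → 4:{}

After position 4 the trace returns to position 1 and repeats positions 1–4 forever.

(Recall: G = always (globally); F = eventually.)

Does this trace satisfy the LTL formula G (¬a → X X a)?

¬a → X X a must hold at every position from 0 onward. It fails at position 1, so G (¬a → X X a) is false.
Positions where ¬a holds: 1, 3, 4.
Check X X a at each: 1→fails, 3→fails, 4→ok.

Does not hold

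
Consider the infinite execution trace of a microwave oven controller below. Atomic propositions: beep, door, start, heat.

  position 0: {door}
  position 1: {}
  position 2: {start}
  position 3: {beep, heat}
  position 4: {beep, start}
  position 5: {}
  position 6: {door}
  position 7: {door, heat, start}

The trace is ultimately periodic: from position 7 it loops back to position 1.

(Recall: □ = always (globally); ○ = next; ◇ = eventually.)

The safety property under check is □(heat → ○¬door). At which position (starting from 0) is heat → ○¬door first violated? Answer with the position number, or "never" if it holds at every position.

heat → ○¬door holds at every position 0..7, and those are all the positions the trace ever visits, so the invariant □(heat → ○¬door) is never violated.

never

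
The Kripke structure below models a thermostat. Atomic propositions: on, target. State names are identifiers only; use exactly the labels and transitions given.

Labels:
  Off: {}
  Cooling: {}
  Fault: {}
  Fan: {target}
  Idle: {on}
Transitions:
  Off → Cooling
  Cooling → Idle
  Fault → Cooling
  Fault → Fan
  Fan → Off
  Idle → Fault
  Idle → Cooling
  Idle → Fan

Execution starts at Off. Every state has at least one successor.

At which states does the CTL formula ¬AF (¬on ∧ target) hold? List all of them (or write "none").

States satisfying ¬on ∧ target: {Fan}.
States satisfying AF (¬on ∧ target): {Fan}.
States satisfying ¬AF (¬on ∧ target): {Off, Cooling, Fault, Idle}.

{Off, Cooling, Fault, Idle}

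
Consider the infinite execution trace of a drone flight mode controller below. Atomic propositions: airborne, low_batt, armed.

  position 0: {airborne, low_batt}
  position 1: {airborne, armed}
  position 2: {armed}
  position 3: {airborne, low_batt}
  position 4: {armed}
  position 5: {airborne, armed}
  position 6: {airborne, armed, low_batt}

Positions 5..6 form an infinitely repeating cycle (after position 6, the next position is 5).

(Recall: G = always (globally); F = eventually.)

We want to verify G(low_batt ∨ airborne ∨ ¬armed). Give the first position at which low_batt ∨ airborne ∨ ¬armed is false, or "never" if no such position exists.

2

Check low_batt ∨ airborne ∨ ¬armed at each position in order: 0 ✓, 1 ✓.
At position 2 the labels are {armed}, so low_batt ∨ airborne ∨ ¬armed is false there. This is the first violation.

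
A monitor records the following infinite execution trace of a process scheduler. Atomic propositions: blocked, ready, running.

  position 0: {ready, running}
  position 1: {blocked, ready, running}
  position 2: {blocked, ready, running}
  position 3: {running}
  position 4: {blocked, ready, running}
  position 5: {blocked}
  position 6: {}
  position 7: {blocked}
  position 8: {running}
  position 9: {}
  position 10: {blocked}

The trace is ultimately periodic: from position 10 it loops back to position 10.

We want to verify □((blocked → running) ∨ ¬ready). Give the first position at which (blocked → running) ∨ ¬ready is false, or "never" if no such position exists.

never

(blocked → running) ∨ ¬ready holds at every position 0..10, and those are all the positions the trace ever visits, so the invariant □((blocked → running) ∨ ¬ready) is never violated.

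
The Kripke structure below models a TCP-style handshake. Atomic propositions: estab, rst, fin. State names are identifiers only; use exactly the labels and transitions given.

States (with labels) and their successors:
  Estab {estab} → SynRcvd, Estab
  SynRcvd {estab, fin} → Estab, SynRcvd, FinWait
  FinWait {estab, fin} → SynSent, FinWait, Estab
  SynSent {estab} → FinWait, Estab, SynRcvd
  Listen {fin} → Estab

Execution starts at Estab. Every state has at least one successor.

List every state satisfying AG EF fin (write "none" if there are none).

{Estab, SynRcvd, FinWait, SynSent, Listen}

States satisfying EF fin: {Estab, SynRcvd, FinWait, SynSent, Listen}.
States satisfying AG EF fin: {Estab, SynRcvd, FinWait, SynSent, Listen}.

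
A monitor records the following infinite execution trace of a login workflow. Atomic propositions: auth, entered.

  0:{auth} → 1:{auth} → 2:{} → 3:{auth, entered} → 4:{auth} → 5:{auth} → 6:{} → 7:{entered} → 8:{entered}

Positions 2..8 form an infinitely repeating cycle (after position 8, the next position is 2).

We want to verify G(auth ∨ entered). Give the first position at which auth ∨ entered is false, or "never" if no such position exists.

Check auth ∨ entered at each position in order: 0 ✓, 1 ✓.
At position 2 the labels are {}, so auth ∨ entered is false there. This is the first violation.

2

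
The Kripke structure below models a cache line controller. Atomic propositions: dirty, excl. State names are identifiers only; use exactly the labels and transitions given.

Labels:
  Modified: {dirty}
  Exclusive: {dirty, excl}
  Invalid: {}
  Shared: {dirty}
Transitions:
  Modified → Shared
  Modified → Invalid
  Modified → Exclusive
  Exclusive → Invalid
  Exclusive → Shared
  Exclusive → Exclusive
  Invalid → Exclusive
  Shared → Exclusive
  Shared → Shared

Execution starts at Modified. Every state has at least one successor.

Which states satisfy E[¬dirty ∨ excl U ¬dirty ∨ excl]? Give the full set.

States satisfying ¬dirty ∨ excl: {Exclusive, Invalid}.
States satisfying E[¬dirty ∨ excl U ¬dirty ∨ excl]: {Exclusive, Invalid}.

{Exclusive, Invalid}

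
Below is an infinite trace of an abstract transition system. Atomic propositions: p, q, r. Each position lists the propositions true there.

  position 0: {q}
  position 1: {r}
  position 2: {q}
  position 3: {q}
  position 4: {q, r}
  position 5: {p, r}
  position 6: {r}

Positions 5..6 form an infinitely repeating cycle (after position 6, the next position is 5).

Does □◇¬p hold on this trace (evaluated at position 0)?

Satisfied

◇¬p holds at every position 0..6, and those are all positions ever visited, so □◇¬p holds.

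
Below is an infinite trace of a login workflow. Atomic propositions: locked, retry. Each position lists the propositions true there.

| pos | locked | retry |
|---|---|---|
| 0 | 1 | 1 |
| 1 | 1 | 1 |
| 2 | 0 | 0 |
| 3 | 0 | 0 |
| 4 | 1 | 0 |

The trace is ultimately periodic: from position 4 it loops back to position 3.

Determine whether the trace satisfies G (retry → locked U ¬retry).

Yes

retry → locked U ¬retry holds at every position 0..4, and those are all positions ever visited, so G (retry → locked U ¬retry) holds.
Positions where retry holds: 0, 1.
Check locked U ¬retry at each: 0→ok, 1→ok.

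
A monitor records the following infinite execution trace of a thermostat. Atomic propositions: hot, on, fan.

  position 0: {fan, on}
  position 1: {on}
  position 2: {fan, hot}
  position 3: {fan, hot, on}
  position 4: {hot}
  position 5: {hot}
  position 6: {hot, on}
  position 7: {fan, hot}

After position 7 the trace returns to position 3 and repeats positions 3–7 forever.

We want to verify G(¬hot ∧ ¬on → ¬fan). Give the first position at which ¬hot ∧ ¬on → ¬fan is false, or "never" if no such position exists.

¬hot ∧ ¬on → ¬fan holds at every position 0..7, and those are all the positions the trace ever visits, so the invariant G(¬hot ∧ ¬on → ¬fan) is never violated.

never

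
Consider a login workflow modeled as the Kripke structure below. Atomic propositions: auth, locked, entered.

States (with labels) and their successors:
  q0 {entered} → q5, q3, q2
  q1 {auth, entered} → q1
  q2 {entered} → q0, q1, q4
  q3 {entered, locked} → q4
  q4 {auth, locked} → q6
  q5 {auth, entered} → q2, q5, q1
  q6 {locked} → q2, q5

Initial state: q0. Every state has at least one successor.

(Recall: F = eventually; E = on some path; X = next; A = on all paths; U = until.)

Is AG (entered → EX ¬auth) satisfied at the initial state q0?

Does not hold

States satisfying entered → EX ¬auth: {q0, q2, q4, q5, q6}.
States satisfying AG (entered → EX ¬auth): ∅.
q1 is reachable from q0 and violates entered → EX ¬auth, so AG fails at q0.
q0 ∉ Sat(AG (entered → EX ¬auth)).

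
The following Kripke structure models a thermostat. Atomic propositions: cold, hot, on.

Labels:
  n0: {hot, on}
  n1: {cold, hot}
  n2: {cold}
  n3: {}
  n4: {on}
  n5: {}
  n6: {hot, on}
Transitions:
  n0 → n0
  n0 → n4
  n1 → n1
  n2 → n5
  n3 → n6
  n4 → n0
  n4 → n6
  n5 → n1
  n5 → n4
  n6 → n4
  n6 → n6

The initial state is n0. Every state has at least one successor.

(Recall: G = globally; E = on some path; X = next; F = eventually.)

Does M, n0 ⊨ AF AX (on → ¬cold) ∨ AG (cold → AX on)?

Holds

States satisfying AX (on → ¬cold): {n0, n1, n2, n3, n4, n5, n6}.
States satisfying AF AX (on → ¬cold): {n0, n1, n2, n3, n4, n5, n6}.
States satisfying cold → AX on: {n0, n3, n4, n5, n6}.
States satisfying AG (cold → AX on): {n0, n3, n4, n6}.
States satisfying AF AX (on → ¬cold) ∨ AG (cold → AX on): {n0, n1, n2, n3, n4, n5, n6}.
n0 ∈ Sat(AF AX (on → ¬cold) ∨ AG (cold → AX on)).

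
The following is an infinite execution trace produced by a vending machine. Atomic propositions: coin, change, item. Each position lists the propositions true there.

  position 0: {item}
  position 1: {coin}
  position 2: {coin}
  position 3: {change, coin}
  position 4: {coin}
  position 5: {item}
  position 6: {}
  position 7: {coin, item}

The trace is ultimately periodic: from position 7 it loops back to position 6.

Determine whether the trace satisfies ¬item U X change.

Walking from position 0: at position 0, X change has not yet held and ¬item fails, so ¬item U X change is false.

Does not hold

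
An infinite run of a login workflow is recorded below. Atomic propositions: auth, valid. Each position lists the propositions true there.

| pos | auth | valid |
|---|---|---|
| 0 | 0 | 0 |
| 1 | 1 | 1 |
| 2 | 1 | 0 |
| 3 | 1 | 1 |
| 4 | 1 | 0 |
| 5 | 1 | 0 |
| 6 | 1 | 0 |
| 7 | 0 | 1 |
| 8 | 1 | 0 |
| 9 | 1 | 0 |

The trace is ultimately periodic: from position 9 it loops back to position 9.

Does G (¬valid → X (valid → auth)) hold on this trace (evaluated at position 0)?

¬valid → X (valid → auth) must hold at every position from 0 onward. It fails at position 6, so G (¬valid → X (valid → auth)) is false.
Positions where ¬valid holds: 0, 2, 4, 5, 6, 8, 9.
Check X (valid → auth) at each: 0→ok, 2→ok, 4→ok, 5→ok, 6→fails, 8→ok, 9→ok.

No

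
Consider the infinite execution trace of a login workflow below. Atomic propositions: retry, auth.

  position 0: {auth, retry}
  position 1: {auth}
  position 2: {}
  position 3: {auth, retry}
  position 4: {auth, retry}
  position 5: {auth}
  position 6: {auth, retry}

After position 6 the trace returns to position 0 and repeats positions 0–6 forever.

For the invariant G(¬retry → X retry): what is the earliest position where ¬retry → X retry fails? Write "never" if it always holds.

Check ¬retry → X retry at each position in order: 0 ✓.
At position 1 the labels are {auth} and the next position 2 has {}, so ¬retry → X retry is false there. This is the first violation.

1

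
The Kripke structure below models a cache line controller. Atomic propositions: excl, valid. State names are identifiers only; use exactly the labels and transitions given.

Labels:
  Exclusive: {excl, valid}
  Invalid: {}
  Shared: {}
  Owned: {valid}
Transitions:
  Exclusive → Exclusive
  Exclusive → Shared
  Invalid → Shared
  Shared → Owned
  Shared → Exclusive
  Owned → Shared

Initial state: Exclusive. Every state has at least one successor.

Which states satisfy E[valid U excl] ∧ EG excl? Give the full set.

States satisfying valid: {Exclusive, Owned}.
States satisfying excl: {Exclusive}.
States satisfying E[valid U excl]: {Exclusive}.
States satisfying EG excl: {Exclusive}.
States satisfying E[valid U excl] ∧ EG excl: {Exclusive}.

{Exclusive}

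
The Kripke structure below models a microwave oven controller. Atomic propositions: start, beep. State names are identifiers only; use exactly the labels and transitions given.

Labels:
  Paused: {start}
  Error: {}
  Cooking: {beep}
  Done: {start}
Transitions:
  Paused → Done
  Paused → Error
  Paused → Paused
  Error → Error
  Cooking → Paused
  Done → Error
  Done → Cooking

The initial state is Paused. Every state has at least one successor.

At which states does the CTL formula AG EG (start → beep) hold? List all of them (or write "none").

{Error}

States satisfying EG (start → beep): {Error}.
States satisfying AG EG (start → beep): {Error}.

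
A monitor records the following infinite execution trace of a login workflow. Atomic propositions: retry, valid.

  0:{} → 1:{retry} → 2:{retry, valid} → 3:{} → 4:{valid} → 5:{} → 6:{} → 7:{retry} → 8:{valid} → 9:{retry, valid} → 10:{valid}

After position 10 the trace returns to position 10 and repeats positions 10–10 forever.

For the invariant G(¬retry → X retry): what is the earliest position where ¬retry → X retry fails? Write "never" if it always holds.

Check ¬retry → X retry at each position in order: 0 ✓, 1 ✓, 2 ✓.
At position 3 the labels are {} and the next position 4 has {valid}, so ¬retry → X retry is false there. This is the first violation.

3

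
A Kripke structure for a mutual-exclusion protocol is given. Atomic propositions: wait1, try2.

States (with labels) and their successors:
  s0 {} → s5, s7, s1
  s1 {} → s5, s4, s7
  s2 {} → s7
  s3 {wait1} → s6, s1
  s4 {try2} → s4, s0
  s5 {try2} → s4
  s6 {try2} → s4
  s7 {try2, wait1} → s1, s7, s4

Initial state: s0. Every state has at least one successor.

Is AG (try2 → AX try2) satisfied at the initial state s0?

Violated

States satisfying try2 → AX try2: {s0, s1, s2, s3, s5, s6}.
States satisfying AG (try2 → AX try2): ∅.
s4 is reachable from s0 and violates try2 → AX try2, so AG fails at s0.
s0 ∉ Sat(AG (try2 → AX try2)).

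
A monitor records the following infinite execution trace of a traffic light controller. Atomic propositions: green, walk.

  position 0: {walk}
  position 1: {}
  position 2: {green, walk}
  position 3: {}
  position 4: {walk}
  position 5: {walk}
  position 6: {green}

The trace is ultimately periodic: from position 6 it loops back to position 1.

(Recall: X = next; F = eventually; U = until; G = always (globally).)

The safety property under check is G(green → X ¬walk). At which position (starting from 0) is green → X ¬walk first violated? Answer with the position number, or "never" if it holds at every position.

never

green → X ¬walk holds at every position 0..6, and those are all the positions the trace ever visits, so the invariant G(green → X ¬walk) is never violated.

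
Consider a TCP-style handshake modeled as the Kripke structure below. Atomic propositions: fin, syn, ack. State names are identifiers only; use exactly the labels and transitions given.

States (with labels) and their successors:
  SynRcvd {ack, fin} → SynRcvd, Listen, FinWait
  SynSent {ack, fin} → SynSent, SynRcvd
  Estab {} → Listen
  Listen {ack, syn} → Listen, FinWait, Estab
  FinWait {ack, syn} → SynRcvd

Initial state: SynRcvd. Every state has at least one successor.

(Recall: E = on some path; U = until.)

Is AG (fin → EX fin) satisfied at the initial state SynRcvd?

States satisfying fin → EX fin: {SynRcvd, SynSent, Estab, Listen, FinWait}.
States satisfying AG (fin → EX fin): {SynRcvd, SynSent, Estab, Listen, FinWait}.
Every state reachable from SynRcvd satisfies fin → EX fin.
SynRcvd ∈ Sat(AG (fin → EX fin)).

Holds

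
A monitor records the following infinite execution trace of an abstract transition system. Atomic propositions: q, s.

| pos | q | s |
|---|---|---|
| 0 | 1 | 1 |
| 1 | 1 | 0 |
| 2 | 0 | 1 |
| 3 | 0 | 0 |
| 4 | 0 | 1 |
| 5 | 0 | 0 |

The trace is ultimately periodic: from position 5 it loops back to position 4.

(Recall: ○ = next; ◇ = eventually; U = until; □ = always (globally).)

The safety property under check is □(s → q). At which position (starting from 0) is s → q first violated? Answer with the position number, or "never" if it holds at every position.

Check s → q at each position in order: 0 ✓, 1 ✓.
At position 2 the labels are {s}, so s → q is false there. This is the first violation.

2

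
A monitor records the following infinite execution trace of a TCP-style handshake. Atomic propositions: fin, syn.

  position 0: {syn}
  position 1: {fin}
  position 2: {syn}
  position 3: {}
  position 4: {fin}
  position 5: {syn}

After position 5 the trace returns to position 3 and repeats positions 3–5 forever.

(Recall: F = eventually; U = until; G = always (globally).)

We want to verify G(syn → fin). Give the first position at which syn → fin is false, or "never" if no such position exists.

0

At position 0 the labels are {syn}, so syn → fin is false there. This is the first violation.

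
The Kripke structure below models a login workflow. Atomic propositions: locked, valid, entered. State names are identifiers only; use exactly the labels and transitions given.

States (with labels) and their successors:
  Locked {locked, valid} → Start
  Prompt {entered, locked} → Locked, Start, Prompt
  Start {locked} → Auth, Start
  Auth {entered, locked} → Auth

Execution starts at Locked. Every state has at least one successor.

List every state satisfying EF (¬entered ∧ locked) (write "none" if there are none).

States satisfying ¬entered ∧ locked: {Locked, Start}.
States satisfying EF (¬entered ∧ locked): {Locked, Prompt, Start}.

{Locked, Prompt, Start}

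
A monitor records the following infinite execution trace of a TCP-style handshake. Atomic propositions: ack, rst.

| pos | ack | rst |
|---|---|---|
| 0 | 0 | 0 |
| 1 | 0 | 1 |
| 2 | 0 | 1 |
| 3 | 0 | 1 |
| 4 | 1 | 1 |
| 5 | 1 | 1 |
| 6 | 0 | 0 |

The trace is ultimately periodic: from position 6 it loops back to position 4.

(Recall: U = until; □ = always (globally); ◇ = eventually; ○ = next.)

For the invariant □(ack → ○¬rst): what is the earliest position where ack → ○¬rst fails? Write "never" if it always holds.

4

Check ack → ○¬rst at each position in order: 0 ✓, 1 ✓, 2 ✓, 3 ✓.
At position 4 the labels are {ack, rst} and the next position 5 has {ack, rst}, so ack → ○¬rst is false there. This is the first violation.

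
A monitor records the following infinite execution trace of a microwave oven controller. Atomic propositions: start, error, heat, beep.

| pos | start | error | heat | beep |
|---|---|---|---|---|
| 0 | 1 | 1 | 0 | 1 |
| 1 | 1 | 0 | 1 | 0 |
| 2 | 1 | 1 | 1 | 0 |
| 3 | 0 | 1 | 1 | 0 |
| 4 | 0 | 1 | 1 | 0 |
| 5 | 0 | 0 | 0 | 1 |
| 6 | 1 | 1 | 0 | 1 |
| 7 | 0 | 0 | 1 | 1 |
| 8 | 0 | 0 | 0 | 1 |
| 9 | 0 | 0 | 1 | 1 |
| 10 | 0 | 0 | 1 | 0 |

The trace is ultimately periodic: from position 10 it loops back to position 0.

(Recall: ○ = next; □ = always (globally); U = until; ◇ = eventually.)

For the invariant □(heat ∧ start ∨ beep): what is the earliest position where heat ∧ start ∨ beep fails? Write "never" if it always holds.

Check heat ∧ start ∨ beep at each position in order: 0 ✓, 1 ✓, 2 ✓.
At position 3 the labels are {error, heat}, so heat ∧ start ∨ beep is false there. This is the first violation.

3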